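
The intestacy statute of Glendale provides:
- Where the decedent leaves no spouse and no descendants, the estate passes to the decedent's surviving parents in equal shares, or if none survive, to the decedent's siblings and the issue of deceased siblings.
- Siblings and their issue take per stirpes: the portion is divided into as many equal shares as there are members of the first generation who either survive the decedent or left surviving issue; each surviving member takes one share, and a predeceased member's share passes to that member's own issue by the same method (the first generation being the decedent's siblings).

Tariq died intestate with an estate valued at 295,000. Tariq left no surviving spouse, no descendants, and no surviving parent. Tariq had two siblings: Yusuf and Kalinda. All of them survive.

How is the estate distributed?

Yusuf: 147,500; Kalinda: 147,500

The entire 295,000 passes to the siblings and their issue.
That amount (295,000) is divided into 2 shares of 147,500: Yusuf and Kalinda each take 147,500.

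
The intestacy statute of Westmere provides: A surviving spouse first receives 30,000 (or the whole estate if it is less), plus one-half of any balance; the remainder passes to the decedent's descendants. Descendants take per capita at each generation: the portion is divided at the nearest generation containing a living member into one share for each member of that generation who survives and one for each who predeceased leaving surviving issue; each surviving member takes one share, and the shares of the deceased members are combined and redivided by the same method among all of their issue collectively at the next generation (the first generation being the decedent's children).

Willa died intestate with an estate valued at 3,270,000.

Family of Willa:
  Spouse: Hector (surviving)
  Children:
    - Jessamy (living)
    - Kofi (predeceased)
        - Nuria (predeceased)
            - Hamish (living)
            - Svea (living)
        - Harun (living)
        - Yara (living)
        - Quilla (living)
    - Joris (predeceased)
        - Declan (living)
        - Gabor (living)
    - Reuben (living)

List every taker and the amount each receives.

Hector first takes 30,000, leaving a balance of 3,240,000. Hector then takes one-half of the balance (1,620,000), for a total of 1,650,000. The remaining 1,620,000 passes to the descendants.
The descendants' portion (1,620,000) is divided at the children's generation into 4 shares of 405,000. Jessamy and Reuben each take 405,000. The 2 shares of the deceased (Kofi and Joris) are combined into a pool of 810,000.
That pool (810,000) is divided at the grandchildren's generation into 6 shares of 135,000. Harun, Yara, Quilla, Declan, and Gabor each take 135,000. The remaining share for the deceased Nuria (135,000) is carried to the next generation.
That pool (135,000) is divided at the great-grandchildren's generation equally among Hamish and Svea: 67,500 each.

Hector: 1,650,000; Jessamy: 405,000; Hamish: 67,500; Svea: 67,500; Harun: 135,000; Yara: 135,000; Quilla: 135,000; Declan: 135,000; Gabor: 135,000; Reuben: 405,000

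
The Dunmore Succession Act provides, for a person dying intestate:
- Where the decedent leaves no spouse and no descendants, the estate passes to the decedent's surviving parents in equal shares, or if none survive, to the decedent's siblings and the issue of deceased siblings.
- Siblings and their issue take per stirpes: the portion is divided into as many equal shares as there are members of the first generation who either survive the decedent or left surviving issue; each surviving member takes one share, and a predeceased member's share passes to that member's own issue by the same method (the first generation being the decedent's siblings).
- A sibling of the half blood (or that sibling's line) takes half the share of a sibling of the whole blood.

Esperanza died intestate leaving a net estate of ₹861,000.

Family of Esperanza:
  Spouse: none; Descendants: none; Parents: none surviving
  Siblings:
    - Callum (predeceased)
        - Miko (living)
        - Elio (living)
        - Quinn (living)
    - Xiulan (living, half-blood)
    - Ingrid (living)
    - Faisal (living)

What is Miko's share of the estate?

Miko receives ₹82,000.

The entire ₹861,000 passes to the siblings and their issue.
Counting each half-blood sibling's line as half a unit, there are 7/2 units in ₹861,000, so one unit is ₹246,000. Whole-blood lines (Callum, Ingrid, and Faisal) take ₹246,000 each; half-blood lines (Xiulan) take ₹123,000 each.
Callum's share (₹246,000) is divided into 3 shares of ₹82,000: Miko, Elio, and Quinn each take ₹82,000.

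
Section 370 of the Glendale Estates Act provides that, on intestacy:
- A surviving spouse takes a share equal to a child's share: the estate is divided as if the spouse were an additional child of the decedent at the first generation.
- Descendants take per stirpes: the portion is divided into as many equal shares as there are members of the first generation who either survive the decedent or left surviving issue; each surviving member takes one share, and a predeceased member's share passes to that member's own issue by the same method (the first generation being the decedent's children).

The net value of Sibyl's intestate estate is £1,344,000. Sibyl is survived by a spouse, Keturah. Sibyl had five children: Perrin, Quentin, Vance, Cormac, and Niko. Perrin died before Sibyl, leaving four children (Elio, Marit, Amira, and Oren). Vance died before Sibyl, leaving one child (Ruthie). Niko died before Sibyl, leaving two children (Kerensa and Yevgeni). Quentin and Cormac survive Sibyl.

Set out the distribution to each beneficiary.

The spouse counts as an additional share at the children's level, so there are 6 primary shares of £224,000. Keturah takes one such share (£224,000).
The children's combined portion (£1,120,000) is divided into 5 shares of £224,000: Quentin and Cormac each take £224,000; Perrin's £224,000 share passes to Perrin's issue; Vance's £224,000 share passes to Vance's issue; Niko's £224,000 share passes to Niko's issue.
Perrin's share (£224,000) is divided into 4 shares of £56,000: Elio, Marit, Amira, and Oren each take £56,000.
Vance's share (£224,000) passes entirely to Ruthie.
Niko's share (£224,000) is divided into 2 shares of £112,000: Kerensa and Yevgeni each take £112,000.

Keturah: £224,000; Elio: £56,000; Marit: £56,000; Amira: £56,000; Oren: £56,000; Quentin: £224,000; Ruthie: £224,000; Cormac: £224,000; Kerensa: £112,000; Yevgeni: £112,000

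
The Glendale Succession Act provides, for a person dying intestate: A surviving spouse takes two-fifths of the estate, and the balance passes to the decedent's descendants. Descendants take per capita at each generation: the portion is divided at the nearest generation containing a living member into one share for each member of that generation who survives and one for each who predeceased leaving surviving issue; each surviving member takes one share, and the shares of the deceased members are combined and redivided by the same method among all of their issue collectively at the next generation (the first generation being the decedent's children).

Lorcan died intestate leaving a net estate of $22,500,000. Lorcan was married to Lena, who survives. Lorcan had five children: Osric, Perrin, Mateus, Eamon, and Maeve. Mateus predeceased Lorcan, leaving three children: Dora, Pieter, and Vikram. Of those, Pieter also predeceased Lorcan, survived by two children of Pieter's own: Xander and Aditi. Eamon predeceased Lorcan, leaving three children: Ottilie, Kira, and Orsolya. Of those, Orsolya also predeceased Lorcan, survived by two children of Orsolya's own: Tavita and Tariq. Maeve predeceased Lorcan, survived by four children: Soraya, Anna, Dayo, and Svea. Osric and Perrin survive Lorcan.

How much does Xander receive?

Lena takes two-fifths of $22,500,000 = $9,000,000. The remaining $13,500,000 passes to the descendants.
The descendants' portion ($13,500,000) is divided at the children's generation into 5 shares of $2,700,000. Osric and Perrin each take $2,700,000. The 3 shares of the deceased (Mateus, Eamon, and Maeve) are combined into a pool of $8,100,000.
That pool ($8,100,000) is divided at the grandchildren's generation into 10 shares of $810,000. Dora, Vikram, Ottilie, Kira, Soraya, Anna, Dayo, and Svea each take $810,000. The 2 shares of the deceased (Pieter and Orsolya) are combined into a pool of $1,620,000.
That pool ($1,620,000) is divided at the great-grandchildren's generation equally among Xander, Aditi, Tavita, and Tariq: $405,000 each.

Xander receives $405,000.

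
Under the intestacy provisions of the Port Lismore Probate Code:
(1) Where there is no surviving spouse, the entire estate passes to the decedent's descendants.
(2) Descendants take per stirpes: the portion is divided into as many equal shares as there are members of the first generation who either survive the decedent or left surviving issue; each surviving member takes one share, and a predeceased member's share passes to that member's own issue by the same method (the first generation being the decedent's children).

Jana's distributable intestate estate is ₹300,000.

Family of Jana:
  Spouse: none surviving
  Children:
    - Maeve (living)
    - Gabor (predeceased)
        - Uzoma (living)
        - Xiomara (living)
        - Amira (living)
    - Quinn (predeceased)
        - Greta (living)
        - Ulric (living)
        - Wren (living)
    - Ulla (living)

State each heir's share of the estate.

The entire ₹300,000 passes to the descendants.
That amount (₹300,000) is divided into 4 shares of ₹75,000: Maeve and Ulla each take ₹75,000; Gabor's ₹75,000 share passes to Gabor's issue; Quinn's ₹75,000 share passes to Quinn's issue.
Gabor's share (₹75,000) is divided into 3 shares of ₹25,000: Uzoma, Xiomara, and Amira each take ₹25,000.
Quinn's share (₹75,000) is divided into 3 shares of ₹25,000: Greta, Ulric, and Wren each take ₹25,000.

Maeve: ₹75,000; Uzoma: ₹25,000; Xiomara: ₹25,000; Amira: ₹25,000; Greta: ₹25,000; Ulric: ₹25,000; Wren: ₹25,000; Ulla: ₹75,000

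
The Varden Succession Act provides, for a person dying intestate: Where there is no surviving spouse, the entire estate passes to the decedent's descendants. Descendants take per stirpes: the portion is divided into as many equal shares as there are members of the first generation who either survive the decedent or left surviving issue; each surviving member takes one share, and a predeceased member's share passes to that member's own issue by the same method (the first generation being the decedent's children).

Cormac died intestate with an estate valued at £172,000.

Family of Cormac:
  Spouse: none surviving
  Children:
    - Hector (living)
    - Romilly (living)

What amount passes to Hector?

Hector receives £86,000.

The entire £172,000 passes to the descendants.
That amount (£172,000) is divided into 2 shares of £86,000: Hector and Romilly each take £86,000.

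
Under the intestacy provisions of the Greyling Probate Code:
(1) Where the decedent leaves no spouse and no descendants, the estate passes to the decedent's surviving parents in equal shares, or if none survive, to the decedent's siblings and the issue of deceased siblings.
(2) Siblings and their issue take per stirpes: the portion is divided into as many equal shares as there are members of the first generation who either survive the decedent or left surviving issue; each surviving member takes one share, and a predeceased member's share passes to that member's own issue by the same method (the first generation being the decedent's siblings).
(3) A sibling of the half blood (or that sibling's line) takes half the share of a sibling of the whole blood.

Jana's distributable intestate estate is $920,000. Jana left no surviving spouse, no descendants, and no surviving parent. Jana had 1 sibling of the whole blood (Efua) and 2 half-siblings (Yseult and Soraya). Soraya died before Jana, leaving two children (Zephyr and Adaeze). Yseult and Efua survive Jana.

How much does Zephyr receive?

The entire $920,000 passes to the siblings and their issue.
Counting each half-blood sibling's line as half a unit, there are 2 units in $920,000, so one unit is $460,000. Whole-blood lines (Efua) take $460,000 each; half-blood lines (Yseult and Soraya) take $230,000 each.
Soraya's share ($230,000) is divided into 2 shares of $115,000: Zephyr and Adaeze each take $115,000.

Zephyr receives $115,000.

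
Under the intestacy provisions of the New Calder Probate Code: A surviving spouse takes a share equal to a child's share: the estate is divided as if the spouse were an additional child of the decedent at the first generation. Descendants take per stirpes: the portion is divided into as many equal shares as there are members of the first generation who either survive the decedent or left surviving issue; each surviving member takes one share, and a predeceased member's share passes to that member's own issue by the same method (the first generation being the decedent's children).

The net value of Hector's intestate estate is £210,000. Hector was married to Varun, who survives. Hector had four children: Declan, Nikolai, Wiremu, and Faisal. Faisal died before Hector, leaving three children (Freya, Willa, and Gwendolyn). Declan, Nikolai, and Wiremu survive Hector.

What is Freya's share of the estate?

Freya receives £14,000.

The spouse counts as an additional share at the children's level, so there are 5 primary shares of £42,000. Varun takes one such share (£42,000).
The children's combined portion (£168,000) is divided into 4 shares of £42,000: Declan, Nikolai, and Wiremu each take £42,000; Faisal's £42,000 share passes to Faisal's issue.
Faisal's share (£42,000) is divided into 3 shares of £14,000: Freya, Willa, and Gwendolyn each take £14,000.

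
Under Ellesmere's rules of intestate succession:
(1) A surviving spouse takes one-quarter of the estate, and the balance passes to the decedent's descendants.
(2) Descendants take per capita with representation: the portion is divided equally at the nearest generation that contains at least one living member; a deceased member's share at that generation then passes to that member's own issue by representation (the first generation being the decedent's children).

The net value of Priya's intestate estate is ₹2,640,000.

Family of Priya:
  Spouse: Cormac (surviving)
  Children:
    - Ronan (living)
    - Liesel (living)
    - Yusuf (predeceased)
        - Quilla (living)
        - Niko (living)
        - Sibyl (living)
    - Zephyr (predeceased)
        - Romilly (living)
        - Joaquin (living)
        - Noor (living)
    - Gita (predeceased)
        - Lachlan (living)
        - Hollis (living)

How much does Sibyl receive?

Sibyl receives ₹132,000.

Cormac takes one-quarter of ₹2,640,000 = ₹660,000. The remaining ₹1,980,000 passes to the descendants.
The descendants' portion (₹1,980,000) is divided into 5 shares of ₹396,000: Ronan and Liesel each take ₹396,000; Yusuf's ₹396,000 share passes to Yusuf's issue; Zephyr's ₹396,000 share passes to Zephyr's issue; Gita's ₹396,000 share passes to Gita's issue.
Yusuf's share (₹396,000) is divided into 3 shares of ₹132,000: Quilla, Niko, and Sibyl each take ₹132,000.
Zephyr's share (₹396,000) is divided into 3 shares of ₹132,000: Romilly, Joaquin, and Noor each take ₹132,000.
Gita's share (₹396,000) is divided into 2 shares of ₹198,000: Lachlan and Hollis each take ₹198,000.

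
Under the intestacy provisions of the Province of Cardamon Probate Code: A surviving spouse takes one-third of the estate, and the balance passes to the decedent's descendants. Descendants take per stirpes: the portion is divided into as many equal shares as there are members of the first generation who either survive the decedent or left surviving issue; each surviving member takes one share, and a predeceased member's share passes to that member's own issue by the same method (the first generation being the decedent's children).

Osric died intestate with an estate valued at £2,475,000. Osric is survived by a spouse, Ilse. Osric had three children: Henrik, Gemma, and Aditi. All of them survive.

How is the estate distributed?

Ilse: £825,000; Henrik: £550,000; Gemma: £550,000; Aditi: £550,000

Ilse takes one-third of £2,475,000 = £825,000. The remaining £1,650,000 passes to the descendants.
The descendants' portion (£1,650,000) is divided into 3 shares of £550,000: Henrik, Gemma, and Aditi each take £550,000.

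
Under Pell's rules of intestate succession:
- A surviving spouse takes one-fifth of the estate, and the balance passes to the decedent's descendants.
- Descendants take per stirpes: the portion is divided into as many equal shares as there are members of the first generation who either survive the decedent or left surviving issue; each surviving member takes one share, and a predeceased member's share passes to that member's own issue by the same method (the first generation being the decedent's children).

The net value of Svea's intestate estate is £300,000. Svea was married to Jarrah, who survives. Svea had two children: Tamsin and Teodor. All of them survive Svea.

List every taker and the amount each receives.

Jarrah takes one-fifth of £300,000 = £60,000. The remaining £240,000 passes to the descendants.
The descendants' portion (£240,000) is divided into 2 shares of £120,000: Tamsin and Teodor each take £120,000.

Jarrah: £60,000; Tamsin: £120,000; Teodor: £120,000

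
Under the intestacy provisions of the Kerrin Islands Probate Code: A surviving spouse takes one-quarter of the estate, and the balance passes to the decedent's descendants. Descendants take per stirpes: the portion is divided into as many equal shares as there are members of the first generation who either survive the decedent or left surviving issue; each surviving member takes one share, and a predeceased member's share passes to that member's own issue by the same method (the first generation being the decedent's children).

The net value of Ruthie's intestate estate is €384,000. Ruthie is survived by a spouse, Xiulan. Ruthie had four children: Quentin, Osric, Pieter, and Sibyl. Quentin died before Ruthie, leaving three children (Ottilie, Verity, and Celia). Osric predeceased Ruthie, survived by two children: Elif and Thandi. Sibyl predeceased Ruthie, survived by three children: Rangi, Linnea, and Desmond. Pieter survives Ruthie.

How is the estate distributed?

Xiulan takes one-quarter of €384,000 = €96,000. The remaining €288,000 passes to the descendants.
The descendants' portion (€288,000) is divided into 4 shares of €72,000: Pieter takes €72,000; Quentin's €72,000 share passes to Quentin's issue; Osric's €72,000 share passes to Osric's issue; Sibyl's €72,000 share passes to Sibyl's issue.
Quentin's share (€72,000) is divided into 3 shares of €24,000: Ottilie, Verity, and Celia each take €24,000.
Osric's share (€72,000) is divided into 2 shares of €36,000: Elif and Thandi each take €36,000.
Sibyl's share (€72,000) is divided into 3 shares of €24,000: Rangi, Linnea, and Desmond each take €24,000.

Xiulan: €96,000; Ottilie: €24,000; Verity: €24,000; Celia: €24,000; Elif: €36,000; Thandi: €36,000; Pieter: €72,000; Rangi: €24,000; Linnea: €24,000; Desmond: €24,000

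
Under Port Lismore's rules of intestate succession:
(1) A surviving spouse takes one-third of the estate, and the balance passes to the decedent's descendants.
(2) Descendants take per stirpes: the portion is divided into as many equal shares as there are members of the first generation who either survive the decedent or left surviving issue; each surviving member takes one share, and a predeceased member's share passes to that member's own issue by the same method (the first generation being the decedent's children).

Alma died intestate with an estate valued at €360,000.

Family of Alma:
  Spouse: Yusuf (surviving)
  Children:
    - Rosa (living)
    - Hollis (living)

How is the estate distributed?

Yusuf takes one-third of €360,000 = €120,000. The remaining €240,000 passes to the descendants.
The descendants' portion (€240,000) is divided into 2 shares of €120,000: Rosa and Hollis each take €120,000.

Yusuf: €120,000; Rosa: €120,000; Hollis: €120,000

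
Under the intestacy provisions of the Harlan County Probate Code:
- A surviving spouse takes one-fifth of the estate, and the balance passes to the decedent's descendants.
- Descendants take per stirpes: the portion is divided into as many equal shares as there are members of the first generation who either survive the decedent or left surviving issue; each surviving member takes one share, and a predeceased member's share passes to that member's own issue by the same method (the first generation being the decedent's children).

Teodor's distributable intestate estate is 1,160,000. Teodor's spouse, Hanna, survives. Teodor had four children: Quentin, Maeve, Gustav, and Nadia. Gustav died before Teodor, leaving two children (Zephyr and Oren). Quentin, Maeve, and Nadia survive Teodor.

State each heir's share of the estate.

Hanna: 232,000; Quentin: 232,000; Maeve: 232,000; Zephyr: 116,000; Oren: 116,000; Nadia: 232,000

Hanna takes one-fifth of 1,160,000 = 232,000. The remaining 928,000 passes to the descendants.
The descendants' portion (928,000) is divided into 4 shares of 232,000: Quentin, Maeve, and Nadia each take 232,000; Gustav's 232,000 share passes to Gustav's issue.
Gustav's share (232,000) is divided into 2 shares of 116,000: Zephyr and Oren each take 116,000.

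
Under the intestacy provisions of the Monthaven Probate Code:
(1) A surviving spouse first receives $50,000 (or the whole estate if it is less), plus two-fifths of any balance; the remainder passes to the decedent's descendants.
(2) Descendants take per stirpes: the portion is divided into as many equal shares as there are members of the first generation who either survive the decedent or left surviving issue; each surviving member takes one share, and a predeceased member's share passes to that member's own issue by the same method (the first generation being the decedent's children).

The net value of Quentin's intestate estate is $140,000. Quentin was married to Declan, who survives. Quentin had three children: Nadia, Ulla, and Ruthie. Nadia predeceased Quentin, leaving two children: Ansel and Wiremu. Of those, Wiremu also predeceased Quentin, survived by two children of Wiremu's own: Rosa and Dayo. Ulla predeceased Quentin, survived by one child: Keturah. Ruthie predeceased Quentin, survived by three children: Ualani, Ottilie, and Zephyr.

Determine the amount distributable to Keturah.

Keturah receives $18,000.

Declan first takes $50,000, leaving a balance of $90,000. Declan then takes two-fifths of the balance ($36,000), for a total of $86,000. The remaining $54,000 passes to the descendants.
The descendants' portion ($54,000) is divided into 3 shares of $18,000: Nadia's $18,000 share passes to Nadia's issue; Ulla's $18,000 share passes to Ulla's issue; Ruthie's $18,000 share passes to Ruthie's issue.
Nadia's share ($18,000) is divided into 2 shares of $9,000: Ansel takes $9,000; Wiremu's $9,000 share passes to Wiremu's issue.
Wiremu's share ($9,000) is divided into 2 shares of $4,500: Rosa and Dayo each take $4,500.
Ulla's share ($18,000) passes entirely to Keturah.
Ruthie's share ($18,000) is divided into 3 shares of $6,000: Ualani, Ottilie, and Zephyr each take $6,000.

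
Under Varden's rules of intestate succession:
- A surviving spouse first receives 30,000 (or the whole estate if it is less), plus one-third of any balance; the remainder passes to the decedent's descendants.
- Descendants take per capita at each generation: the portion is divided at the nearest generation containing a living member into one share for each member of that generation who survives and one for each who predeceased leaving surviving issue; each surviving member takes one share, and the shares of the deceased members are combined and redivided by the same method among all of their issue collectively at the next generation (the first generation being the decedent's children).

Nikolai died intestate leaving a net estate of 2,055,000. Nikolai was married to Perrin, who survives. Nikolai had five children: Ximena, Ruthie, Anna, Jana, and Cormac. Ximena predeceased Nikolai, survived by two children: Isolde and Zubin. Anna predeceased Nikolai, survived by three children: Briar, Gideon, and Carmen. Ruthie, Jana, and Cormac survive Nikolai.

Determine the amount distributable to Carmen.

Carmen receives 108,000.

Perrin first takes 30,000, leaving a balance of 2,025,000. Perrin then takes one-third of the balance (675,000), for a total of 705,000. The remaining 1,350,000 passes to the descendants.
The descendants' portion (1,350,000) is divided at the children's generation into 5 shares of 270,000. Ruthie, Jana, and Cormac each take 270,000. The 2 shares of the deceased (Ximena and Anna) are combined into a pool of 540,000.
That pool (540,000) is divided at the grandchildren's generation equally among Isolde, Zubin, Briar, Gideon, and Carmen: 108,000 each.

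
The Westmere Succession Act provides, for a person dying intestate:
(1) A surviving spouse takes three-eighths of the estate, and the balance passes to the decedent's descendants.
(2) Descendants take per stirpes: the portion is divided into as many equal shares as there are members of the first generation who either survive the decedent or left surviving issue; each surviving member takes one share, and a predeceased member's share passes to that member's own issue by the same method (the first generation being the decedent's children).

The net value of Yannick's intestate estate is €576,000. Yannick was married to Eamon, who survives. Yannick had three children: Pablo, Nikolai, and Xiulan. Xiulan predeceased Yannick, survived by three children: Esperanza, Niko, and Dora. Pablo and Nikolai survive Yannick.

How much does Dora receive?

Eamon takes three-eighths of €576,000 = €216,000. The remaining €360,000 passes to the descendants.
The descendants' portion (€360,000) is divided into 3 shares of €120,000: Pablo and Nikolai each take €120,000; Xiulan's €120,000 share passes to Xiulan's issue.
Xiulan's share (€120,000) is divided into 3 shares of €40,000: Esperanza, Niko, and Dora each take €40,000.

Dora receives €40,000.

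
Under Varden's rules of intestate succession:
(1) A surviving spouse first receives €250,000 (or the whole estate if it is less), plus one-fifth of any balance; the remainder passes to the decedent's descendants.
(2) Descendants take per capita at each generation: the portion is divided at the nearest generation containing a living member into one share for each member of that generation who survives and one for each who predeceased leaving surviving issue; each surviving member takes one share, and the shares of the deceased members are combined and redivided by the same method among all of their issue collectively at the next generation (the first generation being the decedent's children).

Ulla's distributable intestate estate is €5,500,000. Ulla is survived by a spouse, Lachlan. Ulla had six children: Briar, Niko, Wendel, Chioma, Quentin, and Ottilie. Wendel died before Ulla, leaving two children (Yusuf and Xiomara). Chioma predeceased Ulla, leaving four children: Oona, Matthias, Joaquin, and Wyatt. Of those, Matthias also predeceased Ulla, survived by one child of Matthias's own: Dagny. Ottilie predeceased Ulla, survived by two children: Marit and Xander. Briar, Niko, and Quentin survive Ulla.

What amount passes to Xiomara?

Xiomara receives €262,500.

Lachlan first takes €250,000, leaving a balance of €5,250,000. Lachlan then takes one-fifth of the balance (€1,050,000), for a total of €1,300,000. The remaining €4,200,000 passes to the descendants.
The descendants' portion (€4,200,000) is divided at the children's generation into 6 shares of €700,000. Briar, Niko, and Quentin each take €700,000. The 3 shares of the deceased (Wendel, Chioma, and Ottilie) are combined into a pool of €2,100,000.
That pool (€2,100,000) is divided at the grandchildren's generation into 8 shares of €262,500. Yusuf, Xiomara, Oona, Joaquin, Wyatt, Marit, and Xander each take €262,500. The remaining share for the deceased Matthias (€262,500) is carried to the next generation.
That pool (€262,500) passes entirely to Dagny, the sole taker at the great-grandchildren's generation.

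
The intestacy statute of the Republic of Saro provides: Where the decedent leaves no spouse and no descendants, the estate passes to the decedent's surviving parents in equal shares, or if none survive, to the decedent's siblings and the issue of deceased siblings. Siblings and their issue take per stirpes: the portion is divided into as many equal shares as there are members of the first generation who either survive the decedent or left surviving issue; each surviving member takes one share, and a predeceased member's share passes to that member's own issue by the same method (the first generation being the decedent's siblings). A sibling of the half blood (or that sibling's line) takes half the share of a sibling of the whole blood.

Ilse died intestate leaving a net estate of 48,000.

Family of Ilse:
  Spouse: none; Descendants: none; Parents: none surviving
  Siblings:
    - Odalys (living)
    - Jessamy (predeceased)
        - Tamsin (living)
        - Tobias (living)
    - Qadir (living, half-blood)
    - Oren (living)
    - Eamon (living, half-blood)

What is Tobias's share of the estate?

Tobias receives 6,000.

The entire 48,000 passes to the siblings and their issue.
Counting each half-blood sibling's line as half a unit, there are 4 units in 48,000, so one unit is 12,000. Whole-blood lines (Odalys, Jessamy, and Oren) take 12,000 each; half-blood lines (Qadir and Eamon) take 6,000 each.
Jessamy's share (12,000) is divided into 2 shares of 6,000: Tamsin and Tobias each take 6,000.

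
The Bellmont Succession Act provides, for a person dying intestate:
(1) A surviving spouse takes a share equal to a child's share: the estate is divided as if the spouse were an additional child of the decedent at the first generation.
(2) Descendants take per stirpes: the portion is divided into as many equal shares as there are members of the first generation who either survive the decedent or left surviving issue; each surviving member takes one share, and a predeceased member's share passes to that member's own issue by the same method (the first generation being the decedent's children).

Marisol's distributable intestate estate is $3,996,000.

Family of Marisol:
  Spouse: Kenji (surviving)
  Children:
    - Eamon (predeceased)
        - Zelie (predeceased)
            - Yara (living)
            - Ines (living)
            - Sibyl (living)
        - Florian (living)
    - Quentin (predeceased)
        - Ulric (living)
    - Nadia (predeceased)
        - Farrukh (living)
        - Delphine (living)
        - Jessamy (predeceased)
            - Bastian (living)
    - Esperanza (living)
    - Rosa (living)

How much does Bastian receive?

The spouse counts as an additional share at the children's level, so there are 6 primary shares of $666,000. Kenji takes one such share ($666,000).
The children's combined portion ($3,330,000) is divided into 5 shares of $666,000: Esperanza and Rosa each take $666,000; Eamon's $666,000 share passes to Eamon's issue; Quentin's $666,000 share passes to Quentin's issue; Nadia's $666,000 share passes to Nadia's issue.
Eamon's share ($666,000) is divided into 2 shares of $333,000: Florian takes $333,000; Zelie's $333,000 share passes to Zelie's issue.
Zelie's share ($333,000) is divided into 3 shares of $111,000: Yara, Ines, and Sibyl each take $111,000.
Quentin's share ($666,000) passes entirely to Ulric.
Nadia's share ($666,000) is divided into 3 shares of $222,000: Farrukh and Delphine each take $222,000; Jessamy's $222,000 share passes to Jessamy's issue.
Jessamy's share ($222,000) passes entirely to Bastian.

Bastian receives $222,000.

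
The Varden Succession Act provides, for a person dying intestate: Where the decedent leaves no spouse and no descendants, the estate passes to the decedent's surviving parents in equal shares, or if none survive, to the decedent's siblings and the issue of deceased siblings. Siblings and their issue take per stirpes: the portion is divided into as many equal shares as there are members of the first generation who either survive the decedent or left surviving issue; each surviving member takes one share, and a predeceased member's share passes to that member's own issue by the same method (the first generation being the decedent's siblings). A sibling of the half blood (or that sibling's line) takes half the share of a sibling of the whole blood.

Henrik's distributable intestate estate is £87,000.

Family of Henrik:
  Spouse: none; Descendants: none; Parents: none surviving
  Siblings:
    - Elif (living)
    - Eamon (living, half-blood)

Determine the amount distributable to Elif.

Elif receives £58,000.

The entire £87,000 passes to the siblings and their issue.
Counting each half-blood sibling's line as half a unit, there are 3/2 units in £87,000, so one unit is £58,000. Whole-blood lines (Elif) take £58,000 each; half-blood lines (Eamon) take £29,000 each.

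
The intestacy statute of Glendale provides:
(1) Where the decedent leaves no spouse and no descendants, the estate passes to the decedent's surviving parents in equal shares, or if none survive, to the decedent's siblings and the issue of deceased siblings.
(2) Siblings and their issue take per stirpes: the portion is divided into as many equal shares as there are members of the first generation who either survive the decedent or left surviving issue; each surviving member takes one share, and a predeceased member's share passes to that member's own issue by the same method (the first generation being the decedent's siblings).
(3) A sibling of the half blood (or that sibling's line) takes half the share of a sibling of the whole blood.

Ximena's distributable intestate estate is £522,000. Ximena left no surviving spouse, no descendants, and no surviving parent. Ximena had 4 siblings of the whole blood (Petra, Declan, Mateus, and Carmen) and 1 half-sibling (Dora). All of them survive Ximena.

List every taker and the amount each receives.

The entire £522,000 passes to the siblings and their issue.
Counting each half-blood sibling's line as half a unit, there are 9/2 units in £522,000, so one unit is £116,000. Whole-blood lines (Petra, Declan, Mateus, and Carmen) take £116,000 each; half-blood lines (Dora) take £58,000 each.

Dora: £58,000; Petra: £116,000; Declan: £116,000; Mateus: £116,000; Carmen: £116,000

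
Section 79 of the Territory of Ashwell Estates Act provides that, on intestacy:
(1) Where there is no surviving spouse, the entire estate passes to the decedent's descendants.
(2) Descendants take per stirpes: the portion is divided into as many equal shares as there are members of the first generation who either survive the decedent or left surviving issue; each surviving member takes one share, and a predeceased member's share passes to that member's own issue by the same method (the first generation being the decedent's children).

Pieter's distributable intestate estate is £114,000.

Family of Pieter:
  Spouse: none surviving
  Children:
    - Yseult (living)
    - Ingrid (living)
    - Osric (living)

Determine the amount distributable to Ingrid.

The entire £114,000 passes to the descendants.
That amount (£114,000) is divided into 3 shares of £38,000: Yseult, Ingrid, and Osric each take £38,000.

Ingrid receives £38,000.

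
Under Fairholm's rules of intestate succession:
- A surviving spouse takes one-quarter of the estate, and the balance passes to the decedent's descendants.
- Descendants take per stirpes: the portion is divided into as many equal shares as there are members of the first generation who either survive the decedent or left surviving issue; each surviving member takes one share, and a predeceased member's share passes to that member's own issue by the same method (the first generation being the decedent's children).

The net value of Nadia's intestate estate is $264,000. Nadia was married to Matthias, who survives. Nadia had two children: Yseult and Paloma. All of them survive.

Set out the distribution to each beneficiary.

Matthias takes one-quarter of $264,000 = $66,000. The remaining $198,000 passes to the descendants.
The descendants' portion ($198,000) is divided into 2 shares of $99,000: Yseult and Paloma each take $99,000.

Matthias: $66,000; Yseult: $99,000; Paloma: $99,000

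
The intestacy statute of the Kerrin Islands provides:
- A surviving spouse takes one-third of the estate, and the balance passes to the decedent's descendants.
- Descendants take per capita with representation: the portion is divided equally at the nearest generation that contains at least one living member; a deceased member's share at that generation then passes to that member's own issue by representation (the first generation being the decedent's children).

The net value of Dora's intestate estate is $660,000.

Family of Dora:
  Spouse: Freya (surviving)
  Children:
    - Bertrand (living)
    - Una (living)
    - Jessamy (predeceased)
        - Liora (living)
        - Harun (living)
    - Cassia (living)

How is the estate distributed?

Freya: $220,000; Bertrand: $110,000; Una: $110,000; Liora: $55,000; Harun: $55,000; Cassia: $110,000

Freya takes one-third of $660,000 = $220,000. The remaining $440,000 passes to the descendants.
The descendants' portion ($440,000) is divided into 4 shares of $110,000: Bertrand, Una, and Cassia each take $110,000; Jessamy's $110,000 share passes to Jessamy's issue.
Jessamy's share ($110,000) is divided into 2 shares of $55,000: Liora and Harun each take $55,000.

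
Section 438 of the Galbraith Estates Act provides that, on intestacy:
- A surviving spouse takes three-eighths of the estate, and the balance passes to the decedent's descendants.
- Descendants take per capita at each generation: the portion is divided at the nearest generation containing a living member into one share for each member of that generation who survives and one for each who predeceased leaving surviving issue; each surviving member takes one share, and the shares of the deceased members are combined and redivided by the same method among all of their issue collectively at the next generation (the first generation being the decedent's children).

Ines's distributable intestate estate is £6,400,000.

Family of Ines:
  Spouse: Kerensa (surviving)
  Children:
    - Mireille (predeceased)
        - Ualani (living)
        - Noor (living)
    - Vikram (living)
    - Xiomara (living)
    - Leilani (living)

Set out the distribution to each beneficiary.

Kerensa: £2,400,000; Ualani: £500,000; Noor: £500,000; Vikram: £1,000,000; Xiomara: £1,000,000; Leilani: £1,000,000

Kerensa takes three-eighths of £6,400,000 = £2,400,000. The remaining £4,000,000 passes to the descendants.
The descendants' portion (£4,000,000) is divided at the children's generation into 4 shares of £1,000,000. Vikram, Xiomara, and Leilani each take £1,000,000. The remaining share for the deceased Mireille (£1,000,000) is carried to the next generation.
That pool (£1,000,000) is divided at the grandchildren's generation equally among Ualani and Noor: £500,000 each.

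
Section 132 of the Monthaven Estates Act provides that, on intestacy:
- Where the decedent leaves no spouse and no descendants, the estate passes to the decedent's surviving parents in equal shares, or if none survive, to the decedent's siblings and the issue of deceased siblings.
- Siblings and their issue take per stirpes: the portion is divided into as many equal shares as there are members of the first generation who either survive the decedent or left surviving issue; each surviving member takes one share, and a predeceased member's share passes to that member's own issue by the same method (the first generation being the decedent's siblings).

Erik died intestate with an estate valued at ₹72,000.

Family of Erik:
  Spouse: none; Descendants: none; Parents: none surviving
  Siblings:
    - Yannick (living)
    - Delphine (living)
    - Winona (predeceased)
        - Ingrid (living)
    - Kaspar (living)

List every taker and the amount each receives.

The entire ₹72,000 passes to the siblings and their issue.
That amount (₹72,000) is divided into 4 shares of ₹18,000: Yannick, Delphine, and Kaspar each take ₹18,000; Winona's ₹18,000 share passes to Winona's issue.
Winona's share (₹18,000) passes entirely to Ingrid.

Yannick: ₹18,000; Delphine: ₹18,000; Ingrid: ₹18,000; Kaspar: ₹18,000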